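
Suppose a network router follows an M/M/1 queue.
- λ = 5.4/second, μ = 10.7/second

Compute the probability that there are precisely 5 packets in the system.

ρ = λ/μ = 5.4/10.7 = 0.5047
P(n) = (1-ρ)ρⁿ
P(5) = (1-0.5047) × 0.5047^5
P(5) = 0.4953 × 0.03275
P(5) = 0.01622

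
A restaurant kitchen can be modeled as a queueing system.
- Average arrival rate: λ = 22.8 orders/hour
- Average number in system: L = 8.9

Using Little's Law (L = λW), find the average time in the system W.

Little's Law: L = λW, so W = L/λ
W = 8.9/22.8 = 0.3904 hours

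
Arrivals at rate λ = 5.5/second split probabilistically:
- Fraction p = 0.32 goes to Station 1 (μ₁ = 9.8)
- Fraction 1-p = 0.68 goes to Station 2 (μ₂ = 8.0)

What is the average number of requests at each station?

Effective rates: λ₁ = 5.5×0.32 = 1.76, λ₂ = 5.5×0.68 = 3.74
Station 1: ρ₁ = 1.76/9.8 = 0.1796, L₁ = ρ₁/(1-ρ₁) = 0.1796/(1-0.1796) = 0.2189
Station 2: ρ₂ = 3.74/8.0 = 0.4675, L₂ = ρ₂/(1-ρ₂) = 0.4675/(1-0.4675) = 0.8779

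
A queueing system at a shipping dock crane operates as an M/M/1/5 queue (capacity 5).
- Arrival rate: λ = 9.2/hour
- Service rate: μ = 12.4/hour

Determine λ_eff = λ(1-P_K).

ρ = λ/μ = 9.2/12.4 = 0.741935
P₀ = (1-ρ)/(1-ρ^(K+1)) = (1-0.741935)/(1-0.741935^6) = 0.25806/0.83320 = 0.3097
P_K = P₀×ρ^K = 0.30973 × 0.741935^5 = 0.30973 × 0.22482 = 0.06963
λ_eff = λ(1-P_K) = 9.2 × (1 - 0.06963) = 9.2 × 0.93037 = 8.5594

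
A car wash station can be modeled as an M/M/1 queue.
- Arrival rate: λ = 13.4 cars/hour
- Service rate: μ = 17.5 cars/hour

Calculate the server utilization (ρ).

Server utilization: ρ = λ/μ
ρ = 13.4/17.5 = 0.7657
The server is busy 76.57% of the time.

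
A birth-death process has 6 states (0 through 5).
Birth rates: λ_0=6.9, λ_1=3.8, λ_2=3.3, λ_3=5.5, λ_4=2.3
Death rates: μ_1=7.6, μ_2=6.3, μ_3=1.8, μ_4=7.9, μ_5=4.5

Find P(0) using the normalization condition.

Ratios P(n)/P(0) = (λ₀···λₙ₋₁)/(μ₁···μₙ):
P(1)/P(0) = (6.9)/(7.6) = 0.9079
P(2)/P(0) = (6.9×3.8)/(7.6×6.3) = 0.5476
P(3)/P(0) = (6.9×3.8×3.3)/(7.6×6.3×1.8) = 1.0040
P(4)/P(0) = (6.9×3.8×3.3×5.5)/(7.6×6.3×1.8×7.9) = 0.6990
P(5)/P(0) = (6.9×3.8×3.3×5.5×2.3)/(7.6×6.3×1.8×7.9×4.5) = 0.3572

Normalization: ∑ P(n) = 1
P(0) × (1.0000 + 0.9079 + 0.5476 + 1.0040 + 0.6990 + 0.3572) = 1
P(0) × 4.5157 = 1
P(0) = 1/4.5157 = 0.2214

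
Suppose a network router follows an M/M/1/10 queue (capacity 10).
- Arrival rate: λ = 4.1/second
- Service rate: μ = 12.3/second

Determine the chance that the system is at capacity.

ρ = λ/μ = 4.1/12.3 = 0.33333
P₀ = (1-ρ)/(1-ρ^(K+1)) = (1-0.33333)/(1-0.33333^11) = 0.6667/1.0000 = 0.6667
P_K = P₀×ρ^K = 0.6667 × 0.33333^10 = 0.6667 × 0.00001693 = 0.00001129
Blocking probability = 0.001129%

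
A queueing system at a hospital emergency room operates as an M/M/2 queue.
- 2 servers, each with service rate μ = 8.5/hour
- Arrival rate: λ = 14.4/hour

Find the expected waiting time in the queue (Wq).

Traffic intensity: ρ = λ/(cμ) = 14.4/(2×8.5) = 0.8471
Since ρ = 0.8471 < 1, system is stable.
Offered load a = λ/μ = cρ = 14.4/8.5 = 1.6941
P₀ = [ Σₙ₌₀^1 aⁿ/n! + a^2/(2!(1-ρ)) ]⁻¹
Σ = a^0/0! + a^1/1! = 1.0000 + 1.6941 = 2.6941
a^2/(2!(1-ρ)) = 2.8700/(2 × 0.15294) = 9.3828
P₀ = 1/(2.6941 + 9.3828) = 0.08280
Lq = P₀·a^2·ρ / (2!(1-ρ)²) = 0.082803 × 2.8700 × 0.84706 / (2 × 0.023391) = 4.3029
Wq = Lq/λ = 4.3029/14.4 = 0.2988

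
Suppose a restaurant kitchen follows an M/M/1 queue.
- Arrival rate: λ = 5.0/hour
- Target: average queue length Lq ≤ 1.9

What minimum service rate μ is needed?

For M/M/1: Lq = λ²/(μ(μ-λ))
Need Lq ≤ 1.9, i.e. μ(μ-λ) ≥ λ²/1.9
μ² - 5.0μ - 25.00/1.9 ≥ 0  →  μ² - 5.0μ - 13.1579 ≥ 0
Quadratic formula (positive root): μ = [λ + √(λ² + 4×13.1579)]/2
Discriminant: 25.00 + 4×13.1579 = 77.6316, √77.6316 = 8.81088
μ ≥ (5.0 + 8.81088)/2 = 6.9054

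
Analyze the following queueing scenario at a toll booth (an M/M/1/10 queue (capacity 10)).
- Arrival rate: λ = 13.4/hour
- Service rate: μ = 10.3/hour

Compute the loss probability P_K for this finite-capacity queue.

ρ = λ/μ = 13.4/10.3 = 1.30097
P₀ = (1-ρ)/(1-ρ^(K+1)) = (1-1.30097)/(1-1.30097^11) = -0.3010/-17.0692 = 0.01763
P_K = P₀×ρ^K = 0.01763 × 1.30097^10 = 0.01763 × 13.8891 = 0.2449
Blocking probability = 24.49%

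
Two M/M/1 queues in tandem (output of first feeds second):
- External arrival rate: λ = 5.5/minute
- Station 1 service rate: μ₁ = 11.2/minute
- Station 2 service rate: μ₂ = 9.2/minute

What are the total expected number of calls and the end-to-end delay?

By Jackson's theorem, each station behaves as independent M/M/1.
Station 1: ρ₁ = 5.5/11.2 = 0.4911, L₁ = ρ₁/(1-ρ₁) = λ/(μ₁-λ) = 5.5/5.70 = 0.9649
Station 2: ρ₂ = 5.5/9.2 = 0.5978, L₂ = ρ₂/(1-ρ₂) = λ/(μ₂-λ) = 5.5/3.70 = 1.4865
Total: L = L₁ + L₂ = 0.9649 + 1.4865 = 2.4514
W = L/λ = 2.4514/5.5 = 0.4457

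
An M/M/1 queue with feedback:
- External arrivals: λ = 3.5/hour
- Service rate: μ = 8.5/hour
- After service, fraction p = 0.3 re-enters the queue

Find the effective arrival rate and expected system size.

Effective arrival rate: λ_eff = λ/(1-p) = 3.5/(1-0.3) = 3.5/0.70 = 5.0000
ρ = λ_eff/μ = 5.0000/8.5 = 0.58824
L = ρ/(1-ρ) = 0.58824/(1-0.58824) = 1.4286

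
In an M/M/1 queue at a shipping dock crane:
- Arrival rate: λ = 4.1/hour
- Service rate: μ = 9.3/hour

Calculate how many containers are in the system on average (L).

ρ = λ/μ = 4.1/9.3 = 0.4409
For M/M/1: L = λ/(μ-λ)
L = 4.1/(9.3-4.1) = 4.1/5.20
L = 0.7885 containers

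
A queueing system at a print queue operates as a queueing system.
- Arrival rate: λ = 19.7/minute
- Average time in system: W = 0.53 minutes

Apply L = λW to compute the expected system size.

Little's Law: L = λW
L = 19.7 × 0.53 = 10.4410 jobs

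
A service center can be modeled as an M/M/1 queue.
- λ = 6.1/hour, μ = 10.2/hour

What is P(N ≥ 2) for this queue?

ρ = λ/μ = 6.1/10.2 = 0.59804
P(N ≥ n) = ρⁿ
P(N ≥ 2) = 0.59804^2
P(N ≥ 2) = 0.3577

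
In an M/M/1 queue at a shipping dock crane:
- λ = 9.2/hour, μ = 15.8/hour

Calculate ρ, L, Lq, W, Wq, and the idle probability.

Step 1: ρ = λ/μ = 9.2/15.8 = 0.5823
Step 2: L = λ/(μ-λ) = 9.2/6.60 = 1.3939
Step 3: Lq = λ²/(μ(μ-λ)) = 84.64/(15.8×6.60) = 0.8117
Step 4: W = 1/(μ-λ) = 1/6.60 = 0.151515
Step 5: Wq = λ/(μ(μ-λ)) = 9.2/(15.8×6.60) = 0.08822
Step 6: P(0) = 1-ρ = 0.4177
Verify: L = λW = 9.2×0.151515 = 1.3939 ✔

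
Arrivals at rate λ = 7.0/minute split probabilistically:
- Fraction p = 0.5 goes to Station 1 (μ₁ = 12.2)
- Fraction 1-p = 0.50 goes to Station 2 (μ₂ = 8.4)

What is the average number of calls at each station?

Effective rates: λ₁ = 7.0×0.5 = 3.5, λ₂ = 7.0×0.50 = 3.5
Station 1: ρ₁ = 3.5/12.2 = 0.2869, L₁ = ρ₁/(1-ρ₁) = 0.2869/(1-0.2869) = 0.4023
Station 2: ρ₂ = 3.5/8.4 = 0.41667, L₂ = ρ₂/(1-ρ₂) = 0.41667/(1-0.41667) = 0.7143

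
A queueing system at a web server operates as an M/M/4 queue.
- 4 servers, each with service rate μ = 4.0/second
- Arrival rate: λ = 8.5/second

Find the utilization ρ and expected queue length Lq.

Traffic intensity: ρ = λ/(cμ) = 8.5/(4×4.0) = 0.5312
Since ρ = 0.5312 < 1, system is stable.
Offered load a = λ/μ = cρ = 8.5/4.0 = 2.1250
P₀ = [ Σₙ₌₀^3 aⁿ/n! + a^4/(4!(1-ρ)) ]⁻¹
Σ = a^0/0! + a^1/1! + a^2/2! + a^3/3! = 1.0000 + 2.1250 + 2.2578 + 1.5993 = 6.9821
a^4/(4!(1-ρ)) = 20.3909/(24 × 0.46875) = 1.8125
P₀ = 1/(6.9821 + 1.8125) = 0.1137
Lq = P₀·a^4·ρ / (4!(1-ρ)²) = 0.1137 × 20.3909 × 0.5312 / (24 × 0.2197) = 0.2336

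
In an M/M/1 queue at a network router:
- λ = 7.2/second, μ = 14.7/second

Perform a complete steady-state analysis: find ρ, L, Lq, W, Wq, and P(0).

Step 1: ρ = λ/μ = 7.2/14.7 = 0.4898
Step 2: L = λ/(μ-λ) = 7.2/7.50 = 0.9600
Step 3: Lq = λ²/(μ(μ-λ)) = 51.84/(14.7×7.50) = 0.4702
Step 4: W = 1/(μ-λ) = 1/7.50 = 0.13333
Step 5: Wq = λ/(μ(μ-λ)) = 7.2/(14.7×7.50) = 0.06531
Step 6: P(0) = 1-ρ = 0.5102
Verify: L = λW = 7.2×0.13333 = 0.9600 ✔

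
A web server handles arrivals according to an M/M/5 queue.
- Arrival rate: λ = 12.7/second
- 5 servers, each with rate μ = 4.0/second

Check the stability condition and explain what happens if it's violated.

Stability requires ρ = λ/(cμ) < 1
ρ = 12.7/(5 × 4.0) = 12.7/20.00 = 0.6350
Since 0.6350 < 1, the system is STABLE.
The servers are busy 63.50% of the time.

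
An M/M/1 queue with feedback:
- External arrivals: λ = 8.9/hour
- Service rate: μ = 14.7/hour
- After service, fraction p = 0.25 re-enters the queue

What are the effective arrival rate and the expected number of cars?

Effective arrival rate: λ_eff = λ/(1-p) = 8.9/(1-0.25) = 8.9/0.75 = 11.86667
ρ = λ_eff/μ = 11.86667/14.7 = 0.807256
L = ρ/(1-ρ) = 0.807256/(1-0.807256) = 4.1882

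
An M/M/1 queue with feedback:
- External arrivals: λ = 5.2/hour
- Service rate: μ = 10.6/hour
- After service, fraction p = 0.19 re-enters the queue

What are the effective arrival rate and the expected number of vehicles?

Effective arrival rate: λ_eff = λ/(1-p) = 5.2/(1-0.19) = 5.2/0.81 = 6.41975
ρ = λ_eff/μ = 6.41975/10.6 = 0.605637
L = ρ/(1-ρ) = 0.605637/(1-0.605637) = 1.5357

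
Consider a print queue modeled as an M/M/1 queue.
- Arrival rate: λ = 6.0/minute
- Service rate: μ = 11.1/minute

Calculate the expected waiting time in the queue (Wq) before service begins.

First, compute utilization: ρ = λ/μ = 6.0/11.1 = 0.5405
For M/M/1: Wq = λ/(μ(μ-λ))
Wq = 6.0/(11.1 × (11.1-6.0))
Wq = 6.0/(11.1 × 5.10)
Wq = 0.1060 minutes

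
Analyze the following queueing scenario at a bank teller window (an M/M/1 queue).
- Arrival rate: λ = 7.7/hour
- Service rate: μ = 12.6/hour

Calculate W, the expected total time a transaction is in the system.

First, compute utilization: ρ = λ/μ = 7.7/12.6 = 0.6111
For M/M/1: W = 1/(μ-λ)
W = 1/(12.6-7.7) = 1/4.90
W = 0.2041 hours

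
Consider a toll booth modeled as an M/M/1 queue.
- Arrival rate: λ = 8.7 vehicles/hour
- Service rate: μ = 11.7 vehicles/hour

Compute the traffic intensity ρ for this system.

Server utilization: ρ = λ/μ
ρ = 8.7/11.7 = 0.7436
The server is busy 74.36% of the time.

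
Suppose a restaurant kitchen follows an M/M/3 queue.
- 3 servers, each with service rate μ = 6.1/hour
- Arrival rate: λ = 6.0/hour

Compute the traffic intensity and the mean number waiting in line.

Traffic intensity: ρ = λ/(cμ) = 6.0/(3×6.1) = 0.3279
Since ρ = 0.3279 < 1, system is stable.
Offered load a = λ/μ = cρ = 6.0/6.1 = 0.9836
P₀ = [ Σₙ₌₀^2 aⁿ/n! + a^3/(3!(1-ρ)) ]⁻¹
Σ = a^0/0! + a^1/1! + a^2/2! = 1.0000 + 0.9836 + 0.4837 = 2.4673
a^3/(3!(1-ρ)) = 0.9516/(6 × 0.6721) = 0.2360
P₀ = 1/(2.4673 + 0.2360) = 0.3699
Lq = P₀·a^3·ρ / (3!(1-ρ)²) = 0.3699 × 0.9516 × 0.3279 / (6 × 0.4518) = 0.04258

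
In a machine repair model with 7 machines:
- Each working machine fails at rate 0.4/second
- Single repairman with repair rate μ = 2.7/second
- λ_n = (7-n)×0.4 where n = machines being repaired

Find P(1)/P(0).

P(1)/P(0) = ∏_{i=0}^{1-1} λ_i/μ_{i+1}
= (7-0)×0.4/2.7
= 1.0370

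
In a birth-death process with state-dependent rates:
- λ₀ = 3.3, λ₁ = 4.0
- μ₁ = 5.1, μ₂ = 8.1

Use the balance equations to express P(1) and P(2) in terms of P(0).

Balance equations:
State 0: λ₀P₀ = μ₁P₁ → P₁ = (λ₀/μ₁)P₀ = (3.3/5.1)P₀ = 0.6471P₀
State 1: P₂ = (λ₀λ₁)/(μ₁μ₂)P₀ = (3.3×4.0)/(5.1×8.1)P₀ = 0.3195P₀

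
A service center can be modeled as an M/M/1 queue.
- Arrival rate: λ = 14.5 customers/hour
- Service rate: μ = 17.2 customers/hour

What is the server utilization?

Server utilization: ρ = λ/μ
ρ = 14.5/17.2 = 0.8430
The server is busy 84.30% of the time.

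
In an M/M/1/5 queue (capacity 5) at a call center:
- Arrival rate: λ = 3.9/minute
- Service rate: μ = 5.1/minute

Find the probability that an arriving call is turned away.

ρ = λ/μ = 3.9/5.1 = 0.7647
P₀ = (1-ρ)/(1-ρ^(K+1)) = (1-0.7647)/(1-0.7647^6) = 0.2353/0.8000 = 0.2941
P_K = P₀×ρ^K = 0.2941 × 0.7647^5 = 0.2941 × 0.2615 = 0.07691
Blocking probability = 7.69%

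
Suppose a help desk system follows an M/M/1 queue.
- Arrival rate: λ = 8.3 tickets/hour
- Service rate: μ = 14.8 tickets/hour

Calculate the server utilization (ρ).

Server utilization: ρ = λ/μ
ρ = 8.3/14.8 = 0.5608
The server is busy 56.08% of the time.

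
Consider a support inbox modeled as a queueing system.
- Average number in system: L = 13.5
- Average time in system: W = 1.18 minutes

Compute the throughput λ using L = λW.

Little's Law: L = λW, so λ = L/W
λ = 13.5/1.18 = 11.4407 emails/minute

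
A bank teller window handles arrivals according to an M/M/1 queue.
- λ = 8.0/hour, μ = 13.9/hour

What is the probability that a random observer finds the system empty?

ρ = λ/μ = 8.0/13.9 = 0.5755
P(0) = 1 - ρ = 1 - 0.5755 = 0.4245
The server is idle 42.45% of the time.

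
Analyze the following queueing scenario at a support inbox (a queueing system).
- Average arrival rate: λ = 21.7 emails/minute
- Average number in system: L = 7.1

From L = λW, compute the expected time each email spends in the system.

Little's Law: L = λW, so W = L/λ
W = 7.1/21.7 = 0.3272 minutes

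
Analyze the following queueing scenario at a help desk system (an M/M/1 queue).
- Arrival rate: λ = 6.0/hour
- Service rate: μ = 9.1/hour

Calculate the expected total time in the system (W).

First, compute utilization: ρ = λ/μ = 6.0/9.1 = 0.6593
For M/M/1: W = 1/(μ-λ)
W = 1/(9.1-6.0) = 1/3.10
W = 0.3226 hours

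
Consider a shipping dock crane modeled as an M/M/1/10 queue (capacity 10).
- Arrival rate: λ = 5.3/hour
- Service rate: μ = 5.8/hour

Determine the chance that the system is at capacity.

ρ = λ/μ = 5.3/5.8 = 0.91379
P₀ = (1-ρ)/(1-ρ^(K+1)) = (1-0.91379)/(1-0.91379^11) = 0.08621/0.6291 = 0.1370
P_K = P₀×ρ^K = 0.13705 × 0.91379^10 = 0.13705 × 0.40594 = 0.05563
Blocking probability = 5.56%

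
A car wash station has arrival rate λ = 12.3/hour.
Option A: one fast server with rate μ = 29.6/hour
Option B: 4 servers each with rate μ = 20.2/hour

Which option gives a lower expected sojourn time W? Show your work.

Option A: single server μ = 29.6 (M/M/1)
  ρ_A = 12.3/29.6 = 0.4155
  W_A = 1/(μ-λ) = 1/(29.6-12.3) = 1/17.30 = 0.05780

Option B: 4 servers μ = 20.2 (M/M/4)
  ρ_B = λ/(cμ) = 12.3/(4×20.2) = 0.1522
  Offered load a = λ/μ = cρ = 12.3/20.2 = 0.6089
  P₀ = [ Σₙ₌₀^3 aⁿ/n! + a^4/(4!(1-ρ)) ]⁻¹
  Σ = a^0/0! + a^1/1! + a^2/2! + a^3/3! = 1.0000 + 0.6089 + 0.1854 + 0.03763 = 1.8319
  a^4/(4!(1-ρ)) = 0.137472/(24 × 0.847772) = 0.006757
  P₀ = 1/(1.8319 + 0.006757) = 0.5439
  Lq = P₀·a^4·ρ / (4!(1-ρ)²) = 0.54387 × 0.13747 × 0.15223 / (24 × 0.71872) = 0.0006598
  Wq_B = Lq/λ = 0.00065983/12.3 = 0.000053645
  W_B = Wq_B + 1/μ = 0.000053645 + 0.049505 = 0.04956

Since W_B = 0.04956 < W_A = 0.05780, Option B (multiple servers) has the shorter time in system.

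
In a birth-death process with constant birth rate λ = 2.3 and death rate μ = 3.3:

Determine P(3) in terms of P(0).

For constant rates: P(n)/P(0) = (λ/μ)^n
P(3)/P(0) = (2.3/3.3)^3 = 0.6970^3 = 0.3386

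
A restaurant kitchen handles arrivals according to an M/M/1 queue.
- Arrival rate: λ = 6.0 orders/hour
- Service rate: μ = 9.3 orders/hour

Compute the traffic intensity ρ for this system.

Server utilization: ρ = λ/μ
ρ = 6.0/9.3 = 0.6452
The server is busy 64.52% of the time.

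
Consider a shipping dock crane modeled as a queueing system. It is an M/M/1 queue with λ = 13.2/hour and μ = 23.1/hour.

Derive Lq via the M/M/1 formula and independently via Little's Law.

Method 1 (direct): Lq = λ²/(μ(μ-λ)) = 174.24/(23.1 × 9.90) = 0.7619

Method 2 (Little's Law):
W = 1/(μ-λ) = 1/9.90 = 0.10101
Wq = W - 1/μ = 0.10101 - 0.043290 = 0.05772
Lq = λWq = 13.2 × 0.05772 = 0.7619 ✔ (matches Method 1)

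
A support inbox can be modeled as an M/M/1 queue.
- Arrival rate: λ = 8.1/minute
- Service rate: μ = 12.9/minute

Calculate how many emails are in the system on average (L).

ρ = λ/μ = 8.1/12.9 = 0.6279
For M/M/1: L = λ/(μ-λ)
L = 8.1/(12.9-8.1) = 8.1/4.80
L = 1.6875 emails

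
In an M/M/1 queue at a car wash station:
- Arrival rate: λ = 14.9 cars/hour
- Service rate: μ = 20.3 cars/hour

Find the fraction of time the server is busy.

Server utilization: ρ = λ/μ
ρ = 14.9/20.3 = 0.7340
The server is busy 73.40% of the time.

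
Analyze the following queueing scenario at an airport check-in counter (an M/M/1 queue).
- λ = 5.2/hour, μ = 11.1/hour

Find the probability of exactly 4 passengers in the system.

ρ = λ/μ = 5.2/11.1 = 0.46847
P(n) = (1-ρ)ρⁿ
P(4) = (1-0.46847) × 0.46847^4
P(4) = 0.5315 × 0.04816
P(4) = 0.02560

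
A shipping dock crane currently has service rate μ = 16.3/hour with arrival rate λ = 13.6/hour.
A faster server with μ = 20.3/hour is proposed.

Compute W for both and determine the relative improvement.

System 1: ρ₁ = 13.6/16.3 = 0.8344, W₁ = 1/(16.3-13.6) = 0.37037
System 2: ρ₂ = 13.6/20.3 = 0.6700, W₂ = 1/(20.3-13.6) = 0.14925
Improvement: (W₁-W₂)/W₁ = (0.37037-0.14925)/0.37037 = 59.70%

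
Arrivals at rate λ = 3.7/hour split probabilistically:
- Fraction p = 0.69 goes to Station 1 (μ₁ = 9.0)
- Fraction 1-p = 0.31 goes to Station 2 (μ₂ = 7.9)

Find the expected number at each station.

Effective rates: λ₁ = 3.7×0.69 = 2.553, λ₂ = 3.7×0.31 = 1.147
Station 1: ρ₁ = 2.553/9.0 = 0.28367, L₁ = ρ₁/(1-ρ₁) = 0.28367/(1-0.28367) = 0.3960
Station 2: ρ₂ = 1.147/7.9 = 0.1452, L₂ = ρ₂/(1-ρ₂) = 0.1452/(1-0.1452) = 0.1699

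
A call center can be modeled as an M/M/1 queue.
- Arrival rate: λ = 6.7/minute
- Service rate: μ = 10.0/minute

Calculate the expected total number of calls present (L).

ρ = λ/μ = 6.7/10.0 = 0.6700
For M/M/1: L = λ/(μ-λ)
L = 6.7/(10.0-6.7) = 6.7/3.30
L = 2.0303 calls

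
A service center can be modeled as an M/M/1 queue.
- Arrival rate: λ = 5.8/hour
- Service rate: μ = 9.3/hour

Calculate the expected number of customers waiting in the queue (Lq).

ρ = λ/μ = 5.8/9.3 = 0.6237
For M/M/1: Lq = λ²/(μ(μ-λ))
Lq = 33.64/(9.3 × 3.50)
Lq = 1.0335 customers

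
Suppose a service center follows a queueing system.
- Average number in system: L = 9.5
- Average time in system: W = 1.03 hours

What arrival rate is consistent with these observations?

Little's Law: L = λW, so λ = L/W
λ = 9.5/1.03 = 9.2233 customers/hour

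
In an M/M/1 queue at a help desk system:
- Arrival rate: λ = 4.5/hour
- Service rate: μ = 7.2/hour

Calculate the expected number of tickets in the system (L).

ρ = λ/μ = 4.5/7.2 = 0.6250
For M/M/1: L = λ/(μ-λ)
L = 4.5/(7.2-4.5) = 4.5/2.70
L = 1.6667 tickets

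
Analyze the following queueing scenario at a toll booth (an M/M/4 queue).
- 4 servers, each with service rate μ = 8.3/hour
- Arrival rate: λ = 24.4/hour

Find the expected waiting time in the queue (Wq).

Traffic intensity: ρ = λ/(cμ) = 24.4/(4×8.3) = 0.7349
Since ρ = 0.7349 < 1, system is stable.
Offered load a = λ/μ = cρ = 24.4/8.3 = 2.9398
P₀ = [ Σₙ₌₀^3 aⁿ/n! + a^4/(4!(1-ρ)) ]⁻¹
Σ = a^0/0! + a^1/1! + a^2/2! + a^3/3! = 1.0000 + 2.9398 + 4.3211 + 4.2343 = 12.4952
a^4/(4!(1-ρ)) = 74.6873/(24 × 0.26506) = 11.7406
P₀ = 1/(12.4952 + 11.7406) = 0.04126
Lq = P₀·a^4·ρ / (4!(1-ρ)²) = 0.041261 × 74.6873 × 0.73494 / (24 × 0.070257) = 1.3432
Wq = Lq/λ = 1.3432/24.4 = 0.05505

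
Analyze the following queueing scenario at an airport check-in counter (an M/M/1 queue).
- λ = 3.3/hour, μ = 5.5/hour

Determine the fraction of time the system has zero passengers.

ρ = λ/μ = 3.3/5.5 = 0.6000
P(0) = 1 - ρ = 1 - 0.6000 = 0.4000
The server is idle 40.00% of the time.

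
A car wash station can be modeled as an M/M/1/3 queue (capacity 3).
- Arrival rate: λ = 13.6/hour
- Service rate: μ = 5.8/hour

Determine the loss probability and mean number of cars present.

ρ = λ/μ = 13.6/5.8 = 2.34483
P₀ = (1-ρ)/(1-ρ^(K+1)) = (1-2.34483)/(1-2.34483^4) = -1.3448/-29.2305 = 0.04601
P_K = P₀×ρ^K = 0.04601 × 2.34483^3 = 0.04601 × 12.8924 = 0.5932
Blocking probability P_3 = 0.5932 (59.32%)
L = ρ[1 - (K+1)ρ^K + Kρ^(K+1)] / [(1-ρ)(1-ρ^(K+1))]
L = 2.34483 × (1 - 4×12.8924 + 3×30.2305) / ((1 - 2.34483) × (1 - 30.2305)) = 2.3933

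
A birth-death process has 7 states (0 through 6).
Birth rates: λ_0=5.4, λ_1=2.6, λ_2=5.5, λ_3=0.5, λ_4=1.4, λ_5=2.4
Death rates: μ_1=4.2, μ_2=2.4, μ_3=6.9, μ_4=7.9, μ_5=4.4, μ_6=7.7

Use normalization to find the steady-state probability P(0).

Ratios P(n)/P(0) = (λ₀···λₙ₋₁)/(μ₁···μₙ):
P(1)/P(0) = (5.4)/(4.2) = 1.2857
P(2)/P(0) = (5.4×2.6)/(4.2×2.4) = 1.3929
P(3)/P(0) = (5.4×2.6×5.5)/(4.2×2.4×6.9) = 1.1102
P(4)/P(0) = (5.4×2.6×5.5×0.5)/(4.2×2.4×6.9×7.9) = 0.07027
P(5)/P(0) = (5.4×2.6×5.5×0.5×1.4)/(4.2×2.4×6.9×7.9×4.4) = 0.02236
P(6)/P(0) = (5.4×2.6×5.5×0.5×1.4×2.4)/(4.2×2.4×6.9×7.9×4.4×7.7) = 0.006969

Normalization: ∑ P(n) = 1
P(0) × (1.0000 + 1.2857 + 1.3929 + 1.1102 + 0.07027 + 0.02236 + 0.006969) = 1
P(0) × 4.8884 = 1
P(0) = 1/4.8884 = 0.2046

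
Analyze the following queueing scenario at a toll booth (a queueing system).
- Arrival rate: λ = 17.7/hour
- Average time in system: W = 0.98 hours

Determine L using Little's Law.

Little's Law: L = λW
L = 17.7 × 0.98 = 17.3460 vehicles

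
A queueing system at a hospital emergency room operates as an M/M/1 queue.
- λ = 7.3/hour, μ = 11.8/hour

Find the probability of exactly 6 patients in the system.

ρ = λ/μ = 7.3/11.8 = 0.61864
P(n) = (1-ρ)ρⁿ
P(6) = (1-0.61864) × 0.61864^6
P(6) = 0.3814 × 0.05606
P(6) = 0.02138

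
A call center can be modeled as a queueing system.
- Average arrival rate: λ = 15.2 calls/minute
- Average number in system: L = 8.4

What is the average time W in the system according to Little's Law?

Little's Law: L = λW, so W = L/λ
W = 8.4/15.2 = 0.5526 minutes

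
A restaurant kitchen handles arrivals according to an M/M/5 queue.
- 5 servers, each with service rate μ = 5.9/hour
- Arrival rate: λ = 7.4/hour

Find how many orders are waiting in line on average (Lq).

Traffic intensity: ρ = λ/(cμ) = 7.4/(5×5.9) = 0.2508
Since ρ = 0.2508 < 1, system is stable.
Offered load a = λ/μ = cρ = 7.4/5.9 = 1.2542
P₀ = [ Σₙ₌₀^4 aⁿ/n! + a^5/(5!(1-ρ)) ]⁻¹
Σ = a^0/0! + a^1/1! + a^2/2! + a^3/3! + a^4/4! = 1.0000 + 1.2542 + 0.7866 + 0.3288 + 0.1031 = 3.4727
a^5/(5!(1-ρ)) = 3.1038/(120 × 0.74915) = 0.03453
P₀ = 1/(3.4727 + 0.03453) = 0.2851
Lq = P₀·a^5·ρ / (5!(1-ρ)²) = 0.28512 × 3.1038 × 0.25085 / (120 × 0.56123) = 0.003296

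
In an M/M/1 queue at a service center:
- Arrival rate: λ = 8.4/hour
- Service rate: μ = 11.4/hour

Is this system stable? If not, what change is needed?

Stability requires ρ = λ/(cμ) < 1
ρ = 8.4/(1 × 11.4) = 8.4/11.40 = 0.7368
Since 0.7368 < 1, the system is STABLE.
The server is busy 73.68% of the time.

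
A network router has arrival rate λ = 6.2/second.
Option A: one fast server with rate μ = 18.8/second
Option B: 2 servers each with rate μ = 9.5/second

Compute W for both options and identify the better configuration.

Option A: single server μ = 18.8 (M/M/1)
  ρ_A = 6.2/18.8 = 0.3298
  W_A = 1/(μ-λ) = 1/(18.8-6.2) = 1/12.60 = 0.07937

Option B: 2 servers μ = 9.5 (M/M/2)
  ρ_B = λ/(cμ) = 6.2/(2×9.5) = 0.3263
  Offered load a = λ/μ = cρ = 6.2/9.5 = 0.6526
  P₀ = [ Σₙ₌₀^1 aⁿ/n! + a^2/(2!(1-ρ)) ]⁻¹
  Σ = a^0/0! + a^1/1! = 1.0000 + 0.6526 = 1.6526
  a^2/(2!(1-ρ)) = 0.4259/(2 × 0.6737) = 0.3161
  P₀ = 1/(1.6526 + 0.3161) = 0.5079
  Lq = P₀·a^2·ρ / (2!(1-ρ)²) = 0.50794 × 0.42593 × 0.32632 / (2 × 0.45385) = 0.07778
  Wq_B = Lq/λ = 0.077775/6.2 = 0.01254
  W_B = Wq_B + 1/μ = 0.01254 + 0.1053 = 0.1178

Since W_A = 0.07937 < W_B = 0.1178, Option A (single fast server) has the shorter time in system.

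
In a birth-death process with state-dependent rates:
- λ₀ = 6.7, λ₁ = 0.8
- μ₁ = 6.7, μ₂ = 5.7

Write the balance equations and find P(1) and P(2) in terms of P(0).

Balance equations:
State 0: λ₀P₀ = μ₁P₁ → P₁ = (λ₀/μ₁)P₀ = (6.7/6.7)P₀ = 1.0000P₀
State 1: P₂ = (λ₀λ₁)/(μ₁μ₂)P₀ = (6.7×0.8)/(6.7×5.7)P₀ = 0.1404P₀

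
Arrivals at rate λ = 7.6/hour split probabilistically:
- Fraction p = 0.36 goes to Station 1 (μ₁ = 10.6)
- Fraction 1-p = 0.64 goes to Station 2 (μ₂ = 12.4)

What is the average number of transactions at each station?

Effective rates: λ₁ = 7.6×0.36 = 2.736, λ₂ = 7.6×0.64 = 4.864
Station 1: ρ₁ = 2.736/10.6 = 0.2581, L₁ = ρ₁/(1-ρ₁) = 0.2581/(1-0.2581) = 0.3479
Station 2: ρ₂ = 4.864/12.4 = 0.39226, L₂ = ρ₂/(1-ρ₂) = 0.39226/(1-0.39226) = 0.6454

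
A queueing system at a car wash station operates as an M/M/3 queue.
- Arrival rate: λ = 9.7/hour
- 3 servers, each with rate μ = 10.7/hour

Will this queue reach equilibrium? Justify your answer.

Stability requires ρ = λ/(cμ) < 1
ρ = 9.7/(3 × 10.7) = 9.7/32.10 = 0.3022
Since 0.3022 < 1, the system is STABLE.
The servers are busy 30.22% of the time.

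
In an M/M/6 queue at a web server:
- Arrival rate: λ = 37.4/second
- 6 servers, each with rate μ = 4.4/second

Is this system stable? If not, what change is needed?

Stability requires ρ = λ/(cμ) < 1
ρ = 37.4/(6 × 4.4) = 37.4/26.40 = 1.4167
Since 1.4167 ≥ 1, the system is UNSTABLE.
Need c > λ/μ = 37.4/4.4 = 8.50.
Minimum servers needed: c = 9.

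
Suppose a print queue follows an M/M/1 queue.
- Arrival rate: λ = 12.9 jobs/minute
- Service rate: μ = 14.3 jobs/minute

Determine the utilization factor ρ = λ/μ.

Server utilization: ρ = λ/μ
ρ = 12.9/14.3 = 0.9021
The server is busy 90.21% of the time.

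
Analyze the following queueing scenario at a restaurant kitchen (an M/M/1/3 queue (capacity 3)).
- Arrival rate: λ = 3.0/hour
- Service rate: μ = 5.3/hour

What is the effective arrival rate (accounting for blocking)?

ρ = λ/μ = 3.0/5.3 = 0.56604
P₀ = (1-ρ)/(1-ρ^(K+1)) = (1-0.56604)/(1-0.56604^4) = 0.43396/0.89734 = 0.4836
P_K = P₀×ρ^K = 0.48361 × 0.56604^3 = 0.48361 × 0.18136 = 0.08771
λ_eff = λ(1-P_K) = 3.0 × (1 - 0.08771) = 3.0 × 0.9123 = 2.7369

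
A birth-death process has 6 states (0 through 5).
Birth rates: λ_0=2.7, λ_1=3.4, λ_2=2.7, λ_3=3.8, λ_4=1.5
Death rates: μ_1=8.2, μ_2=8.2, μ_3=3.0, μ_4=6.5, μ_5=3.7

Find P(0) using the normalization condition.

Ratios P(n)/P(0) = (λ₀···λₙ₋₁)/(μ₁···μₙ):
P(1)/P(0) = (2.7)/(8.2) = 0.329268
P(2)/P(0) = (2.7×3.4)/(8.2×8.2) = 0.136526
P(3)/P(0) = (2.7×3.4×2.7)/(8.2×8.2×3.0) = 0.122873
P(4)/P(0) = (2.7×3.4×2.7×3.8)/(8.2×8.2×3.0×6.5) = 0.0718336
P(5)/P(0) = (2.7×3.4×2.7×3.8×1.5)/(8.2×8.2×3.0×6.5×3.7) = 0.0291217

Normalization: ∑ P(n) = 1
P(0) × (1.00000 + 0.329268 + 0.136526 + 0.122873 + 0.0718336 + 0.0291217) = 1
P(0) × 1.68962 = 1
P(0) = 1/1.68962 = 0.5918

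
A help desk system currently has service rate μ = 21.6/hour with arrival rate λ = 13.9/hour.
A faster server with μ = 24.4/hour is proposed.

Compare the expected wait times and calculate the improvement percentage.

System 1: ρ₁ = 13.9/21.6 = 0.6435, W₁ = 1/(21.6-13.9) = 0.12987
System 2: ρ₂ = 13.9/24.4 = 0.5697, W₂ = 1/(24.4-13.9) = 0.095238
Improvement: (W₁-W₂)/W₁ = (0.12987-0.095238)/0.12987 = 26.67%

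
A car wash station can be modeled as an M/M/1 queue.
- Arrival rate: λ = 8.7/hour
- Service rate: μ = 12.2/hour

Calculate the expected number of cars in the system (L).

ρ = λ/μ = 8.7/12.2 = 0.7131
For M/M/1: L = λ/(μ-λ)
L = 8.7/(12.2-8.7) = 8.7/3.50
L = 2.4857 cars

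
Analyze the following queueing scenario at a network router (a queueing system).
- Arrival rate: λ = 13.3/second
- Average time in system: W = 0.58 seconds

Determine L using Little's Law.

Little's Law: L = λW
L = 13.3 × 0.58 = 7.7140 packets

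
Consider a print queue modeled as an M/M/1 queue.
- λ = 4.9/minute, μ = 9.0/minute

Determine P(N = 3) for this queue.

ρ = λ/μ = 4.9/9.0 = 0.54444
P(n) = (1-ρ)ρⁿ
P(3) = (1-0.54444) × 0.54444^3
P(3) = 0.45556 × 0.16138
P(3) = 0.07352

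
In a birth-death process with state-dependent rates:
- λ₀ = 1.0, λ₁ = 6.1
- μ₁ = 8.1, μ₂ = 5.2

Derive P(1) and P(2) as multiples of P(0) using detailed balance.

Balance equations:
State 0: λ₀P₀ = μ₁P₁ → P₁ = (λ₀/μ₁)P₀ = (1.0/8.1)P₀ = 0.1235P₀
State 1: P₂ = (λ₀λ₁)/(μ₁μ₂)P₀ = (1.0×6.1)/(8.1×5.2)P₀ = 0.1448P₀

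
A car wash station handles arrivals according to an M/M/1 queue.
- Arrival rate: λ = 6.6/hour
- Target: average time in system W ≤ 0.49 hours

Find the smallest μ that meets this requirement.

For M/M/1: W = 1/(μ-λ)
Need W ≤ 0.49, so 1/(μ-λ) ≤ 0.49
μ - λ ≥ 1/0.49 = 2.0408
μ ≥ 6.6 + 2.0408 = 8.6408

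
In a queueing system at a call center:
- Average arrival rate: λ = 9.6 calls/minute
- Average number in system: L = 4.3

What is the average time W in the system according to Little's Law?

Little's Law: L = λW, so W = L/λ
W = 4.3/9.6 = 0.4479 minutes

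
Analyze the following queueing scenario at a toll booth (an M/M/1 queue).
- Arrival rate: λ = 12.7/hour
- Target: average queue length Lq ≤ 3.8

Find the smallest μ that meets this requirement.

For M/M/1: Lq = λ²/(μ(μ-λ))
Need Lq ≤ 3.8, i.e. μ(μ-λ) ≥ λ²/3.8
μ² - 12.7μ - 161.29/3.8 ≥ 0  →  μ² - 12.7μ - 42.4447368 ≥ 0
Quadratic formula (positive root): μ = [λ + √(λ² + 4×42.4447368)]/2
Discriminant: 161.29 + 4×42.4447368 = 331.068947, √331.068947 = 18.1953001
μ ≥ (12.7 + 18.1953001)/2 = 15.4477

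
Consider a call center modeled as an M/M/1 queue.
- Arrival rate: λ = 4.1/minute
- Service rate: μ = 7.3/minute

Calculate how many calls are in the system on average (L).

ρ = λ/μ = 4.1/7.3 = 0.5616
For M/M/1: L = λ/(μ-λ)
L = 4.1/(7.3-4.1) = 4.1/3.20
L = 1.2812 calls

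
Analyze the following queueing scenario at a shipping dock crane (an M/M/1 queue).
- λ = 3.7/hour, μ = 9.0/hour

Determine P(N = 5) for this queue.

ρ = λ/μ = 3.7/9.0 = 0.41111
P(n) = (1-ρ)ρⁿ
P(5) = (1-0.41111) × 0.41111^5
P(5) = 0.588890 × 0.0117433
P(5) = 0.006916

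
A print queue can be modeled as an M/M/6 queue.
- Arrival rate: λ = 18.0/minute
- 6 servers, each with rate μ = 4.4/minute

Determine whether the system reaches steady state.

Stability requires ρ = λ/(cμ) < 1
ρ = 18.0/(6 × 4.4) = 18.0/26.40 = 0.6818
Since 0.6818 < 1, the system is STABLE.
The servers are busy 68.18% of the time.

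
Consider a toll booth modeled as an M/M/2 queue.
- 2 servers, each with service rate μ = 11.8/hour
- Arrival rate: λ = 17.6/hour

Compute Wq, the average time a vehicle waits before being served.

Traffic intensity: ρ = λ/(cμ) = 17.6/(2×11.8) = 0.7458
Since ρ = 0.7458 < 1, system is stable.
Offered load a = λ/μ = cρ = 17.6/11.8 = 1.4915
P₀ = [ Σₙ₌₀^1 aⁿ/n! + a^2/(2!(1-ρ)) ]⁻¹
Σ = a^0/0! + a^1/1! = 1.0000 + 1.4915 = 2.4915
a^2/(2!(1-ρ)) = 2.22465/(2 × 0.254237) = 4.3751
P₀ = 1/(2.4915 + 4.3751) = 0.1456
Lq = P₀·a^2·ρ / (2!(1-ρ)²) = 0.145631 × 2.22465 × 0.745763 / (2 × 0.0646366) = 1.8690
Wq = Lq/λ = 1.8690/17.6 = 0.1062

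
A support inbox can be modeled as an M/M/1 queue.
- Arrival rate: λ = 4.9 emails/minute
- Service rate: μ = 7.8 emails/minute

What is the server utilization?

Server utilization: ρ = λ/μ
ρ = 4.9/7.8 = 0.6282
The server is busy 62.82% of the time.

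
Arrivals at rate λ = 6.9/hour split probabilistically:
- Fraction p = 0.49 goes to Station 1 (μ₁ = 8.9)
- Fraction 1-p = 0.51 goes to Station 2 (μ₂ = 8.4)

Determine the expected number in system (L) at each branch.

Effective rates: λ₁ = 6.9×0.49 = 3.381, λ₂ = 6.9×0.51 = 3.519
Station 1: ρ₁ = 3.381/8.9 = 0.3799, L₁ = ρ₁/(1-ρ₁) = 0.3799/(1-0.3799) = 0.6126
Station 2: ρ₂ = 3.519/8.4 = 0.41893, L₂ = ρ₂/(1-ρ₂) = 0.41893/(1-0.41893) = 0.7210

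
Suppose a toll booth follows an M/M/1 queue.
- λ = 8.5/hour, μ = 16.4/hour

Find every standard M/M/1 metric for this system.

Step 1: ρ = λ/μ = 8.5/16.4 = 0.5183
Step 2: L = λ/(μ-λ) = 8.5/7.90 = 1.0759
Step 3: Lq = λ²/(μ(μ-λ)) = 72.25/(16.4×7.90) = 0.5577
Step 4: W = 1/(μ-λ) = 1/7.90 = 0.12658
Step 5: Wq = λ/(μ(μ-λ)) = 8.5/(16.4×7.90) = 0.06561
Step 6: P(0) = 1-ρ = 0.4817
Verify: L = λW = 8.5×0.12658 = 1.0759 ✔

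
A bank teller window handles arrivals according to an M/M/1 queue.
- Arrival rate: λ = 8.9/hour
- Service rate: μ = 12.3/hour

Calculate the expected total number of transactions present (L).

ρ = λ/μ = 8.9/12.3 = 0.7236
For M/M/1: L = λ/(μ-λ)
L = 8.9/(12.3-8.9) = 8.9/3.40
L = 2.6176 transactions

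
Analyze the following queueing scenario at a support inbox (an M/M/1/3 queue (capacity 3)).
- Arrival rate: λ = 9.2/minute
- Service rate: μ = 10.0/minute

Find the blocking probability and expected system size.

ρ = λ/μ = 9.2/10.0 = 0.9200
P₀ = (1-ρ)/(1-ρ^(K+1)) = (1-0.9200)/(1-0.9200^4) = 0.08000/0.2836 = 0.2821
P_K = P₀×ρ^K = 0.2821 × 0.9200^3 = 0.2821 × 0.7787 = 0.2197
Blocking probability P_3 = 0.2197 (21.97%)
L = ρ[1 - (K+1)ρ^K + Kρ^(K+1)] / [(1-ρ)(1-ρ^(K+1))]
L = 0.9200 × (1 - 4×0.778688 + 3×0.716393) / ((1 - 0.9200) × (1 - 0.716393)) = 1.3960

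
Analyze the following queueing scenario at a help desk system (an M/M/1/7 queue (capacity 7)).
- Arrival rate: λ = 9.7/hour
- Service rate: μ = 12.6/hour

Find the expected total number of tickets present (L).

ρ = λ/μ = 9.7/12.6 = 0.769841
P₀ = (1-ρ)/(1-ρ^(K+1)) = (1-0.769841)/(1-0.769841^8) = 0.230159/0.876630 = 0.2625
P_K = P₀×ρ^K = 0.26255 × 0.769841^7 = 0.26255 × 0.16025 = 0.04207
L = ρ[1 - (K+1)ρ^K + Kρ^(K+1)] / [(1-ρ)(1-ρ^(K+1))]
L = 0.769841 × (1 - 8×0.160253 + 7×0.123370) / ((1 - 0.769841) × (1 - 0.123370)) = 2.2190 tickets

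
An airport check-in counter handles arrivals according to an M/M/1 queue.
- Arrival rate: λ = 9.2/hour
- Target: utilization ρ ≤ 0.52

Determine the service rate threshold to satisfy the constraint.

ρ = λ/μ, so μ = λ/ρ
μ ≥ 9.2/0.52 = 17.6923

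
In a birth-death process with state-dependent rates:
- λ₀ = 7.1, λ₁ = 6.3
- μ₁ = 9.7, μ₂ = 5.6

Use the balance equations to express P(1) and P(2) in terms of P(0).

Balance equations:
State 0: λ₀P₀ = μ₁P₁ → P₁ = (λ₀/μ₁)P₀ = (7.1/9.7)P₀ = 0.7320P₀
State 1: P₂ = (λ₀λ₁)/(μ₁μ₂)P₀ = (7.1×6.3)/(9.7×5.6)P₀ = 0.8235P₀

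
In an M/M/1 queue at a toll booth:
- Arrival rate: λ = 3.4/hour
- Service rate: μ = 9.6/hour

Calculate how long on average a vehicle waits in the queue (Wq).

First, compute utilization: ρ = λ/μ = 3.4/9.6 = 0.3542
For M/M/1: Wq = λ/(μ(μ-λ))
Wq = 3.4/(9.6 × (9.6-3.4))
Wq = 3.4/(9.6 × 6.20)
Wq = 0.05712 hours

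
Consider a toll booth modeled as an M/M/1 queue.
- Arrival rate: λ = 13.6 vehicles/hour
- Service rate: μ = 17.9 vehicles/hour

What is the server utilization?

Server utilization: ρ = λ/μ
ρ = 13.6/17.9 = 0.7598
The server is busy 75.98% of the time.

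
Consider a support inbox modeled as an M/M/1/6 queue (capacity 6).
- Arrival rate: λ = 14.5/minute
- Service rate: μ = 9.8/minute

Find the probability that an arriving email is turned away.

ρ = λ/μ = 14.5/9.8 = 1.4796
P₀ = (1-ρ)/(1-ρ^(K+1)) = (1-1.4796)/(1-1.4796^7) = -0.4796/-14.5242 = 0.03302
P_K = P₀×ρ^K = 0.03302 × 1.4796^6 = 0.03302 × 10.4922 = 0.3465
Blocking probability = 34.65%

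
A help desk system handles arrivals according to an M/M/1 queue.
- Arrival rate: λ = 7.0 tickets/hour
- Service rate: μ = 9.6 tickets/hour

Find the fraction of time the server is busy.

Server utilization: ρ = λ/μ
ρ = 7.0/9.6 = 0.7292
The server is busy 72.92% of the time.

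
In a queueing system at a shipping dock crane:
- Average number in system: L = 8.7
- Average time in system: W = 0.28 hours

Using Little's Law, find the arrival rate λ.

Little's Law: L = λW, so λ = L/W
λ = 8.7/0.28 = 31.0714 containers/hour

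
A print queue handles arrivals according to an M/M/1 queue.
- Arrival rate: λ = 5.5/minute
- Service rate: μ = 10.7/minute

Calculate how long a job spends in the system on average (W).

First, compute utilization: ρ = λ/μ = 5.5/10.7 = 0.5140
For M/M/1: W = 1/(μ-λ)
W = 1/(10.7-5.5) = 1/5.20
W = 0.1923 minutes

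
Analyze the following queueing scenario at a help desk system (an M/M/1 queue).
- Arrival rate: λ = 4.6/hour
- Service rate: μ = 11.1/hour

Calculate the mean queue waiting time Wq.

First, compute utilization: ρ = λ/μ = 4.6/11.1 = 0.4144
For M/M/1: Wq = λ/(μ(μ-λ))
Wq = 4.6/(11.1 × (11.1-4.6))
Wq = 4.6/(11.1 × 6.50)
Wq = 0.06376 hours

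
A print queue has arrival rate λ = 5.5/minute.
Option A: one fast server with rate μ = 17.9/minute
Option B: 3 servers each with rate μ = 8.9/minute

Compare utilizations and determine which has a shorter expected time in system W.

Option A: single server μ = 17.9 (M/M/1)
  ρ_A = 5.5/17.9 = 0.3073
  W_A = 1/(μ-λ) = 1/(17.9-5.5) = 1/12.40 = 0.08065

Option B: 3 servers μ = 8.9 (M/M/3)
  ρ_B = λ/(cμ) = 5.5/(3×8.9) = 0.2060
  Offered load a = λ/μ = cρ = 5.5/8.9 = 0.6180
  P₀ = [ Σₙ₌₀^2 aⁿ/n! + a^3/(3!(1-ρ)) ]⁻¹
  Σ = a^0/0! + a^1/1! + a^2/2! = 1.0000 + 0.6180 + 0.1909 = 1.8089
  a^3/(3!(1-ρ)) = 0.2360/(6 × 0.7940) = 0.04954
  P₀ = 1/(1.8089 + 0.04954) = 0.5381
  Lq = P₀·a^3·ρ / (3!(1-ρ)²) = 0.53808 × 0.23600 × 0.20599 / (6 × 0.63045) = 0.006915
  Wq_B = Lq/λ = 0.006915/5.5 = 0.0012573
  W_B = Wq_B + 1/μ = 0.0012573 + 0.11236 = 0.1136

Since W_A = 0.08065 < W_B = 0.1136, Option A (single fast server) has the shorter time in system.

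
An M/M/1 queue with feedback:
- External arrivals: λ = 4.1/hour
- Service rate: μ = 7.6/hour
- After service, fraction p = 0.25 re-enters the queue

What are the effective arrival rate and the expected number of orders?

Effective arrival rate: λ_eff = λ/(1-p) = 4.1/(1-0.25) = 4.1/0.75 = 5.4667
ρ = λ_eff/μ = 5.4667/7.6 = 0.7193
L = ρ/(1-ρ) = 0.7193/(1-0.7193) = 2.5625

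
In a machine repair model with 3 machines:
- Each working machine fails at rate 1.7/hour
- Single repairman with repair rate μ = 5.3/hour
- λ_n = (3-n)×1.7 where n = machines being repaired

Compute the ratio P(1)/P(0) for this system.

P(1)/P(0) = ∏_{i=0}^{1-1} λ_i/μ_{i+1}
= (3-0)×1.7/5.3
= 0.9623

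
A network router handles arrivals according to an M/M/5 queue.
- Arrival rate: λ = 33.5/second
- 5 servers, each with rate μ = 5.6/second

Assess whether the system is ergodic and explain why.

Stability requires ρ = λ/(cμ) < 1
ρ = 33.5/(5 × 5.6) = 33.5/28.00 = 1.1964
Since 1.1964 ≥ 1, the system is UNSTABLE.
Need c > λ/μ = 33.5/5.6 = 5.98.
Minimum servers needed: c = 6.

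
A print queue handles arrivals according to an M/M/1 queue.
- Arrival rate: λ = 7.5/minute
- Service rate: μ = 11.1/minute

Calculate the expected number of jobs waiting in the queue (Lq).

ρ = λ/μ = 7.5/11.1 = 0.6757
For M/M/1: Lq = λ²/(μ(μ-λ))
Lq = 56.25/(11.1 × 3.60)
Lq = 1.4077 jobs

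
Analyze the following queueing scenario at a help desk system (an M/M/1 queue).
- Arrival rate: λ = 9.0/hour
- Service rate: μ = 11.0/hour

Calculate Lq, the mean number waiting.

ρ = λ/μ = 9.0/11.0 = 0.8182
For M/M/1: Lq = λ²/(μ(μ-λ))
Lq = 81.00/(11.0 × 2.00)
Lq = 3.6818 tickets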